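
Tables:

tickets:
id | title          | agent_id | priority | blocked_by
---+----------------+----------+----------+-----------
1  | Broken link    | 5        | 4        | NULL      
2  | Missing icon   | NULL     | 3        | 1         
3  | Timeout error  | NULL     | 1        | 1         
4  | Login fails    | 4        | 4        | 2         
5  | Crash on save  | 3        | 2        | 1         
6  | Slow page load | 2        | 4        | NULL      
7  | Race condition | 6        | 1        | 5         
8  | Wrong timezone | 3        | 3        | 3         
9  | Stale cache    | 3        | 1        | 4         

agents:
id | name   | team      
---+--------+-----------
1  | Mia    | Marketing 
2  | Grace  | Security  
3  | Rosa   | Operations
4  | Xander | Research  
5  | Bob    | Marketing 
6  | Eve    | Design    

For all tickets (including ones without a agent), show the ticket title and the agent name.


LEFT JOIN keeps every row from tickets (the left table); where agent_id has no match in agents, the agent columns become NULL. Walk through each ticket:
  - ticket 1 (Broken link): agent_id=5 -> matches Bob
  - ticket 2 (Missing icon): agent_id=NULL, no match -> kept with NULL
  - ticket 3 (Timeout error): agent_id=NULL, no match -> kept with NULL
  - ticket 4 (Login fails): agent_id=4 -> matches Xander
  - ticket 5 (Crash on save): agent_id=3 -> matches Rosa
  - ticket 6 (Slow page load): agent_id=2 -> matches Grace
  - ticket 7 (Race condition): agent_id=6 -> matches Eve
  - ticket 8 (Wrong timezone): agent_id=3 -> matches Rosa
  - ticket 9 (Stale cache): agent_id=3 -> matches Rosa
All 9 rows appear; 2 have NULL agent.

SQL:
SELECT a.title, b.name AS agent
FROM tickets a
LEFT JOIN agents b ON a.agent_id = b.id

Result:
title          | agent 
---------------+-------
Broken link    | Bob   
Missing icon   | NULL  
Timeout error  | NULL  
Login fails    | Xander
Crash on save  | Rosa  
Slow page load | Grace 
Race condition | Eve   
Wrong timezone | Rosa  
Stale cache    | Rosa  


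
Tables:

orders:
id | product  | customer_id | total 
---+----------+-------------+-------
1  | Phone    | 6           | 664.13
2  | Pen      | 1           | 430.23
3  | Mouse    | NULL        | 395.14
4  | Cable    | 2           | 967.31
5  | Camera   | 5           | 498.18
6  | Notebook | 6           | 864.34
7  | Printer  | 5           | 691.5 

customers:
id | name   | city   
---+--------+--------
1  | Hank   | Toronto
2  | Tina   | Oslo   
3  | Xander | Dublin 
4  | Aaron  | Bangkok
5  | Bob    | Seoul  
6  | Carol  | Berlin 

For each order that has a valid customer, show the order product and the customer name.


INNER JOIN keeps only orders rows whose customer_id matches an id in customers. Walk through each order:
  - order 1 (Phone): customer_id=6 -> matches Carol
  - order 2 (Pen): customer_id=1 -> matches Hank
  - order 3 (Mouse): customer_id=NULL, no match -> dropped
  - order 4 (Cable): customer_id=2 -> matches Tina
  - order 5 (Camera): customer_id=5 -> matches Bob
  - order 6 (Notebook): customer_id=6 -> matches Carol
  - order 7 (Printer): customer_id=5 -> matches Bob
So 1 of 7 rows is dropped.

SQL:
SELECT a.product, b.name AS customer
FROM orders a
INNER JOIN customers b ON a.customer_id = b.id

Result:
product  | customer
---------+---------
Phone    | Carol   
Pen      | Hank    
Cable    | Tina    
Camera   | Bob     
Notebook | Carol   
Printer  | Bob     


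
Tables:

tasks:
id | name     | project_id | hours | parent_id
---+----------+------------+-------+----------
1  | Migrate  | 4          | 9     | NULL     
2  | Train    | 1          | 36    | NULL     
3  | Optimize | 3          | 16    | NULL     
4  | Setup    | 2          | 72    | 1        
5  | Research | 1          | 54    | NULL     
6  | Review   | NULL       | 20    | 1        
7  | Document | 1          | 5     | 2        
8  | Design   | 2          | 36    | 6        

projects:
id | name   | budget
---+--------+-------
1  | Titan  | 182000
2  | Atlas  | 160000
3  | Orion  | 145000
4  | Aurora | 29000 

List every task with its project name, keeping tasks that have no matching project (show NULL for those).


LEFT JOIN keeps every row from tasks (the left table); where project_id has no match in projects, the project columns become NULL. Walk through each task:
  - task 1 (Migrate): project_id=4 -> matches Aurora
  - task 2 (Train): project_id=1 -> matches Titan
  - task 3 (Optimize): project_id=3 -> matches Orion
  - task 4 (Setup): project_id=2 -> matches Atlas
  - task 5 (Research): project_id=1 -> matches Titan
  - task 6 (Review): project_id=NULL, no match -> kept with NULL
  - task 7 (Document): project_id=1 -> matches Titan
  - task 8 (Design): project_id=2 -> matches Atlas
All 8 rows appear; 1 has NULL project.

SQL:
SELECT a.name, b.name AS project
FROM tasks a
LEFT JOIN projects b ON a.project_id = b.id

Result:
name     | project
---------+--------
Migrate  | Aurora 
Train    | Titan  
Optimize | Orion  
Setup    | Atlas  
Research | Titan  
Review   | NULL   
Document | Titan  
Design   | Atlas  


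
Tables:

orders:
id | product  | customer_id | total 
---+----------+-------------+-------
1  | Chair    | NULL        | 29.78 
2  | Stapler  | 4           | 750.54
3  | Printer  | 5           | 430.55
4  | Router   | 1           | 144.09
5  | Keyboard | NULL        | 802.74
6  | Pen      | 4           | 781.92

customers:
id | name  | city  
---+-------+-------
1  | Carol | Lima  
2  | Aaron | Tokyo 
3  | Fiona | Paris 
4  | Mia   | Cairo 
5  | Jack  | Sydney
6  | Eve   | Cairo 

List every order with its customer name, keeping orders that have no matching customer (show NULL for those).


LEFT JOIN keeps every row from orders (the left table); where customer_id has no match in customers, the customer columns become NULL. Walk through each order:
  - order 1 (Chair): customer_id=NULL, no match -> kept with NULL
  - order 2 (Stapler): customer_id=4 -> matches Mia
  - order 3 (Printer): customer_id=5 -> matches Jack
  - order 4 (Router): customer_id=1 -> matches Carol
  - order 5 (Keyboard): customer_id=NULL, no match -> kept with NULL
  - order 6 (Pen): customer_id=4 -> matches Mia
All 6 rows appear; 2 have NULL customer.

SQL:
SELECT a.product, b.name AS customer
FROM orders a
LEFT JOIN customers b ON a.customer_id = b.id

Result:
product  | customer
---------+---------
Chair    | NULL    
Stapler  | Mia     
Printer  | Jack    
Router   | Carol   
Keyboard | NULL    
Pen      | Mia     


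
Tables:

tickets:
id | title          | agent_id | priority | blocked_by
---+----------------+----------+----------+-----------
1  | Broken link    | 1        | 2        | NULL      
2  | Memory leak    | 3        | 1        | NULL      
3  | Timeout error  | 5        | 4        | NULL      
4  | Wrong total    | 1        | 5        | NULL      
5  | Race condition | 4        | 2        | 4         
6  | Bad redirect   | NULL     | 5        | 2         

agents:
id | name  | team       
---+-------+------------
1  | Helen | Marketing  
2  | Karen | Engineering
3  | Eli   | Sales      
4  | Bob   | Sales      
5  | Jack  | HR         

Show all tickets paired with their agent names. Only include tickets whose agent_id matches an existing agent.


INNER JOIN keeps only tickets rows whose agent_id matches an id in agents. Walk through each ticket:
  - ticket 1 (Broken link): agent_id=1 -> matches Helen
  - ticket 2 (Memory leak): agent_id=3 -> matches Eli
  - ticket 3 (Timeout error): agent_id=5 -> matches Jack
  - ticket 4 (Wrong total): agent_id=1 -> matches Helen
  - ticket 5 (Race condition): agent_id=4 -> matches Bob
  - ticket 6 (Bad redirect): agent_id=NULL, no match -> dropped
So 1 of 6 rows is dropped.

SQL:
SELECT a.title, b.name AS agent
FROM tickets a
INNER JOIN agents b ON a.agent_id = b.id

Result:
title          | agent
---------------+------
Broken link    | Helen
Memory leak    | Eli  
Timeout error  | Jack 
Wrong total    | Helen
Race condition | Bob  


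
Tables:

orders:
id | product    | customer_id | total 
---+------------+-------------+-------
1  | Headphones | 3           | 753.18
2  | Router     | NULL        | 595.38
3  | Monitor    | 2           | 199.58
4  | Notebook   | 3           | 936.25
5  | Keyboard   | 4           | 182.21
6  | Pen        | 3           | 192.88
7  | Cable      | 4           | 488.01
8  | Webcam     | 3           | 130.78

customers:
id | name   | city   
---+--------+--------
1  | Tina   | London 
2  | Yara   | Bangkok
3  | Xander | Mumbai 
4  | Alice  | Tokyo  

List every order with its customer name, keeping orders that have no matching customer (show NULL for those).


LEFT JOIN keeps every row from orders (the left table); where customer_id has no match in customers, the customer columns become NULL. Walk through each order:
  - order 1 (Headphones): customer_id=3 -> matches Xander
  - order 2 (Router): customer_id=NULL, no match -> kept with NULL
  - order 3 (Monitor): customer_id=2 -> matches Yara
  - order 4 (Notebook): customer_id=3 -> matches Xander
  - order 5 (Keyboard): customer_id=4 -> matches Alice
  - order 6 (Pen): customer_id=3 -> matches Xander
  - order 7 (Cable): customer_id=4 -> matches Alice
  - order 8 (Webcam): customer_id=3 -> matches Xander
All 8 rows appear; 1 has NULL customer.

SQL:
SELECT a.product, b.name AS customer
FROM orders a
LEFT JOIN customers b ON a.customer_id = b.id

Result:
product    | customer
-----------+---------
Headphones | Xander  
Router     | NULL    
Monitor    | Yara    
Notebook   | Xander  
Keyboard   | Alice   
Pen        | Xander  
Cable      | Alice   
Webcam     | Xander  


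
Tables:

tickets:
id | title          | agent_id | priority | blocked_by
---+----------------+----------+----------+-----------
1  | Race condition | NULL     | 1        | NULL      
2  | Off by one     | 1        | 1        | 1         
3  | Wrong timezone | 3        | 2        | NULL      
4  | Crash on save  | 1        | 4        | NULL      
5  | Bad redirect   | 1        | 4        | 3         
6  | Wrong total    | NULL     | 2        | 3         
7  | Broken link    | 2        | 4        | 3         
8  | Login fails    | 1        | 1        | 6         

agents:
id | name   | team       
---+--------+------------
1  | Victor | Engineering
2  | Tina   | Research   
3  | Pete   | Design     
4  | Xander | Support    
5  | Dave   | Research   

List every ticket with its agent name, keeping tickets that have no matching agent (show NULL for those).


LEFT JOIN keeps every row from tickets (the left table); where agent_id has no match in agents, the agent columns become NULL. Walk through each ticket:
  - ticket 1 (Race condition): agent_id=NULL, no match -> kept with NULL
  - ticket 2 (Off by one): agent_id=1 -> matches Victor
  - ticket 3 (Wrong timezone): agent_id=3 -> matches Pete
  - ticket 4 (Crash on save): agent_id=1 -> matches Victor
  - ticket 5 (Bad redirect): agent_id=1 -> matches Victor
  - ticket 6 (Wrong total): agent_id=NULL, no match -> kept with NULL
  - ticket 7 (Broken link): agent_id=2 -> matches Tina
  - ticket 8 (Login fails): agent_id=1 -> matches Victor
All 8 rows appear; 2 have NULL agent.

SQL:
SELECT a.title, b.name AS agent
FROM tickets a
LEFT JOIN agents b ON a.agent_id = b.id

Result:
title          | agent 
---------------+-------
Race condition | NULL  
Off by one     | Victor
Wrong timezone | Pete  
Crash on save  | Victor
Bad redirect   | Victor
Wrong total    | NULL  
Broken link    | Tina  
Login fails    | Victor


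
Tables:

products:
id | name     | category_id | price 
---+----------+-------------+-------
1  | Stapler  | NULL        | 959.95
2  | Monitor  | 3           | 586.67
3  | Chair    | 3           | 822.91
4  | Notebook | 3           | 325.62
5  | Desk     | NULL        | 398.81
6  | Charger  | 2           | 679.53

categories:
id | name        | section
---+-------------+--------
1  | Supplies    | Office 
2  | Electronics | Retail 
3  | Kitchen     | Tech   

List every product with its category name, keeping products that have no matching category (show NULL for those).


LEFT JOIN keeps every row from products (the left table); where category_id has no match in categories, the category columns become NULL. Walk through each product:
  - product 1 (Stapler): category_id=NULL, no match -> kept with NULL
  - product 2 (Monitor): category_id=3 -> matches Kitchen
  - product 3 (Chair): category_id=3 -> matches Kitchen
  - product 4 (Notebook): category_id=3 -> matches Kitchen
  - product 5 (Desk): category_id=NULL, no match -> kept with NULL
  - product 6 (Charger): category_id=2 -> matches Electronics
All 6 rows appear; 2 have NULL category.

SQL:
SELECT a.name, b.name AS category
FROM products a
LEFT JOIN categories b ON a.category_id = b.id

Result:
name     | category   
---------+------------
Stapler  | NULL       
Monitor  | Kitchen    
Chair    | Kitchen    
Notebook | Kitchen    
Desk     | NULL       
Charger  | Electronics


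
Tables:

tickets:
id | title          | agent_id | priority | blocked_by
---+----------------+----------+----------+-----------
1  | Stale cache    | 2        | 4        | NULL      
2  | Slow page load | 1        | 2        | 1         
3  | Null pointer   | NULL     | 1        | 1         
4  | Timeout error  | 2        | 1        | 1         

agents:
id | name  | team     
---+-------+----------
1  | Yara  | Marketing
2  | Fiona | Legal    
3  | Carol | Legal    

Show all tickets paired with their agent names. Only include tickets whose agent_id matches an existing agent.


INNER JOIN keeps only tickets rows whose agent_id matches an id in agents. Walk through each ticket:
  - ticket 1 (Stale cache): agent_id=2 -> matches Fiona
  - ticket 2 (Slow page load): agent_id=1 -> matches Yara
  - ticket 3 (Null pointer): agent_id=NULL, no match -> dropped
  - ticket 4 (Timeout error): agent_id=2 -> matches Fiona
So 1 of 4 rows is dropped.

SQL:
SELECT a.title, b.name AS agent
FROM tickets a
INNER JOIN agents b ON a.agent_id = b.id

Result:
title          | agent
---------------+------
Stale cache    | Fiona
Slow page load | Yara 
Timeout error  | Fiona


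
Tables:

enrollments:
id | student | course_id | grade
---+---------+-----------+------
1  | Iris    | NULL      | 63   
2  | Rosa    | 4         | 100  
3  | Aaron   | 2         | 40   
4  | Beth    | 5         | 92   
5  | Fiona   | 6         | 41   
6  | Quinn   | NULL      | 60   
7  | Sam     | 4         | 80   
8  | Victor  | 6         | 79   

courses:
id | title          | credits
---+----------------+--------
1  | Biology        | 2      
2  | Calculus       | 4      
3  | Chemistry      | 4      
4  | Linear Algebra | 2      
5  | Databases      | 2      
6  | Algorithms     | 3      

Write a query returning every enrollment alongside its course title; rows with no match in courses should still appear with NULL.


LEFT JOIN keeps every row from enrollments (the left table); where course_id has no match in courses, the course columns become NULL. Walk through each enrollment:
  - enrollment 1 (Iris): course_id=NULL, no match -> kept with NULL
  - enrollment 2 (Rosa): course_id=4 -> matches Linear Algebra
  - enrollment 3 (Aaron): course_id=2 -> matches Calculus
  - enrollment 4 (Beth): course_id=5 -> matches Databases
  - enrollment 5 (Fiona): course_id=6 -> matches Algorithms
  - enrollment 6 (Quinn): course_id=NULL, no match -> kept with NULL
  - enrollment 7 (Sam): course_id=4 -> matches Linear Algebra
  - enrollment 8 (Victor): course_id=6 -> matches Algorithms
All 8 rows appear; 2 have NULL course.

SQL:
SELECT a.student, b.title AS course
FROM enrollments a
LEFT JOIN courses b ON a.course_id = b.id

Result:
student | course        
--------+---------------
Iris    | NULL          
Rosa    | Linear Algebra
Aaron   | Calculus      
Beth    | Databases     
Fiona   | Algorithms    
Quinn   | NULL          
Sam     | Linear Algebra
Victor  | Algorithms    


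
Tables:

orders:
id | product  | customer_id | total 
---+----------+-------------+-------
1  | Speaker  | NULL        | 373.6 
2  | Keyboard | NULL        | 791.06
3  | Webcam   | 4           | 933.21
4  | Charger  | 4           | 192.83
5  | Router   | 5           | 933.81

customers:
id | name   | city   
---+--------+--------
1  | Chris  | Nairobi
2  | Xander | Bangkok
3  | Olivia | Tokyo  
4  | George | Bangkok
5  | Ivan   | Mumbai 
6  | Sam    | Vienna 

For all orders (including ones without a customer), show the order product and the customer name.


LEFT JOIN keeps every row from orders (the left table); where customer_id has no match in customers, the customer columns become NULL. Walk through each order:
  - order 1 (Speaker): customer_id=NULL, no match -> kept with NULL
  - order 2 (Keyboard): customer_id=NULL, no match -> kept with NULL
  - order 3 (Webcam): customer_id=4 -> matches George
  - order 4 (Charger): customer_id=4 -> matches George
  - order 5 (Router): customer_id=5 -> matches Ivan
All 5 rows appear; 2 have NULL customer.

SQL:
SELECT a.product, b.name AS customer
FROM orders a
LEFT JOIN customers b ON a.customer_id = b.id

Result:
product  | customer
---------+---------
Speaker  | NULL    
Keyboard | NULL    
Webcam   | George  
Charger  | George  
Router   | Ivan    


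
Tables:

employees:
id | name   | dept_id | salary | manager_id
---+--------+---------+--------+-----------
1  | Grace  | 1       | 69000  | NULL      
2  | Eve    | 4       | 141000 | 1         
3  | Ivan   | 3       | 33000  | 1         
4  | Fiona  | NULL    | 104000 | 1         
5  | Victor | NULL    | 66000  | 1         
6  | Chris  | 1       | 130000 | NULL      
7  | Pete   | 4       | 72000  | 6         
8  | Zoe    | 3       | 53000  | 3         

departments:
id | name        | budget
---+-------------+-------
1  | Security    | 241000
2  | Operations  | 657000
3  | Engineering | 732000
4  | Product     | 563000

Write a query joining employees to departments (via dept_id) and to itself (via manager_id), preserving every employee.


Two LEFT JOINs from the same base table employees: one to departments via dept_id, one to employees itself via manager_id. Both are LEFT so every employee is preserved.
Match against departments:
  - employee 1 (Grace): dept_id=1 -> matches Security
  - employee 2 (Eve): dept_id=4 -> matches Product
  - employee 3 (Ivan): dept_id=3 -> matches Engineering
  - employee 4 (Fiona): dept_id=NULL, no match -> kept with NULL
  - employee 5 (Victor): dept_id=NULL, no match -> kept with NULL
  - employee 6 (Chris): dept_id=1 -> matches Security
  - employee 7 (Pete): dept_id=4 -> matches Product
  - employee 8 (Zoe): dept_id=3 -> matches Engineering
Match against employees (self):
  - employee 1 (Grace): manager_id=NULL -> NULL
  - employee 2 (Eve): manager_id=1 -> Grace
  - employee 3 (Ivan): manager_id=1 -> Grace
  - employee 4 (Fiona): manager_id=1 -> Grace
  - employee 5 (Victor): manager_id=1 -> Grace
  - employee 6 (Chris): manager_id=NULL -> NULL
  - employee 7 (Pete): manager_id=6 -> Chris
  - employee 8 (Zoe): manager_id=3 -> Ivan

SQL:
SELECT a.name, b.name AS department, c.name AS manager
FROM employees a
LEFT JOIN departments b ON a.dept_id = b.id
LEFT JOIN employees c ON a.manager_id = c.id

Result:
name   | department  | manager
-------+-------------+--------
Grace  | Security    | NULL   
Eve    | Product     | Grace  
Ivan   | Engineering | Grace  
Fiona  | NULL        | Grace  
Victor | NULL        | Grace  
Chris  | Security    | NULL   
Pete   | Product     | Chris  
Zoe    | Engineering | Ivan   


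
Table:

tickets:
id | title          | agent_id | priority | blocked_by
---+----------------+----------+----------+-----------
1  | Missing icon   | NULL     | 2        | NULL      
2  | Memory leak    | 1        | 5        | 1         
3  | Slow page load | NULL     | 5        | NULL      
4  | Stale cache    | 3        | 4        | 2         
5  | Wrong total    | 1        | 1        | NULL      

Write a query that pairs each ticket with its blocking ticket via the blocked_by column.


This is a self-join: tickets is joined to a second copy of itself, matching each row's blocked_by to another row's id. Use LEFT JOIN so rows with blocked_by=NULL are kept.
  - ticket 1 (Missing icon): blocked_by=NULL -> NULL
  - ticket 2 (Memory leak): blocked_by=1 -> Missing icon
  - ticket 3 (Slow page load): blocked_by=NULL -> NULL
  - ticket 4 (Stale cache): blocked_by=2 -> Memory leak
  - ticket 5 (Wrong total): blocked_by=NULL -> NULL

SQL:
SELECT a.title AS item, b.title AS blocked_by
FROM tickets a
LEFT JOIN tickets b ON a.blocked_by = b.id

Result:
item           | blocked_by  
---------------+-------------
Missing icon   | NULL        
Memory leak    | Missing icon
Slow page load | NULL        
Stale cache    | Memory leak 
Wrong total    | NULL        


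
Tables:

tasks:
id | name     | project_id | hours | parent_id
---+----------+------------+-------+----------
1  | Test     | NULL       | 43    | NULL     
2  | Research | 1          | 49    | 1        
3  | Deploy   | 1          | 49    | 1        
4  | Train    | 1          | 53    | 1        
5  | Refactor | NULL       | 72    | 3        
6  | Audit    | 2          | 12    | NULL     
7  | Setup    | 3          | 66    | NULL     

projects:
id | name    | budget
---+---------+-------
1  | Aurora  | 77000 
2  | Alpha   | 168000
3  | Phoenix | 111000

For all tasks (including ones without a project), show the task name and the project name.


LEFT JOIN keeps every row from tasks (the left table); where project_id has no match in projects, the project columns become NULL. Walk through each task:
  - task 1 (Test): project_id=NULL, no match -> kept with NULL
  - task 2 (Research): project_id=1 -> matches Aurora
  - task 3 (Deploy): project_id=1 -> matches Aurora
  - task 4 (Train): project_id=1 -> matches Aurora
  - task 5 (Refactor): project_id=NULL, no match -> kept with NULL
  - task 6 (Audit): project_id=2 -> matches Alpha
  - task 7 (Setup): project_id=3 -> matches Phoenix
All 7 rows appear; 2 have NULL project.

SQL:
SELECT a.name, b.name AS project
FROM tasks a
LEFT JOIN projects b ON a.project_id = b.id

Result:
name     | project
---------+--------
Test     | NULL   
Research | Aurora 
Deploy   | Aurora 
Train    | Aurora 
Refactor | NULL   
Audit    | Alpha  
Setup    | Phoenix


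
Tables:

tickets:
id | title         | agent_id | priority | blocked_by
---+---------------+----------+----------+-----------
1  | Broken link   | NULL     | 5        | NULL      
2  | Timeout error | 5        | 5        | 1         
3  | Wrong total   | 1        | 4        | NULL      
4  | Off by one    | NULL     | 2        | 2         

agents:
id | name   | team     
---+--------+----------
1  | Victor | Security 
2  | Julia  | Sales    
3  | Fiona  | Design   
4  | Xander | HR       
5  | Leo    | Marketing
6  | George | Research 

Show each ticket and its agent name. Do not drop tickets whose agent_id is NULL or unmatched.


LEFT JOIN keeps every row from tickets (the left table); where agent_id has no match in agents, the agent columns become NULL. Walk through each ticket:
  - ticket 1 (Broken link): agent_id=NULL, no match -> kept with NULL
  - ticket 2 (Timeout error): agent_id=5 -> matches Leo
  - ticket 3 (Wrong total): agent_id=1 -> matches Victor
  - ticket 4 (Off by one): agent_id=NULL, no match -> kept with NULL
All 4 rows appear; 2 have NULL agent.

SQL:
SELECT a.title, b.name AS agent
FROM tickets a
LEFT JOIN agents b ON a.agent_id = b.id

Result:
title         | agent 
--------------+-------
Broken link   | NULL  
Timeout error | Leo   
Wrong total   | Victor
Off by one    | NULL  


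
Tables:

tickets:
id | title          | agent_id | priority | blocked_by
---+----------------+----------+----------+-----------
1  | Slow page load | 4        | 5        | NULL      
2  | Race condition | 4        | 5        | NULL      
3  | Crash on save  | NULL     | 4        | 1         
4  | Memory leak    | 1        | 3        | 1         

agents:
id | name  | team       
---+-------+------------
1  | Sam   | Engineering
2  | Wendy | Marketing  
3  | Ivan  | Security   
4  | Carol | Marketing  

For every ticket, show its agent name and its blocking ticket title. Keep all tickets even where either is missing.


Two LEFT JOINs from the same base table tickets: one to agents via agent_id, one to tickets itself via blocked_by. Both are LEFT so every ticket is preserved.
Match against agents:
  - ticket 1 (Slow page load): agent_id=4 -> matches Carol
  - ticket 2 (Race condition): agent_id=4 -> matches Carol
  - ticket 3 (Crash on save): agent_id=NULL, no match -> kept with NULL
  - ticket 4 (Memory leak): agent_id=1 -> matches Sam
Match against tickets (self):
  - ticket 1 (Slow page load): blocked_by=NULL -> NULL
  - ticket 2 (Race condition): blocked_by=NULL -> NULL
  - ticket 3 (Crash on save): blocked_by=1 -> Slow page load
  - ticket 4 (Memory leak): blocked_by=1 -> Slow page load

SQL:
SELECT a.title, b.name AS agent, c.title AS blocked_by
FROM tickets a
LEFT JOIN agents b ON a.agent_id = b.id
LEFT JOIN tickets c ON a.blocked_by = c.id

Result:
title          | agent | blocked_by    
---------------+-------+---------------
Slow page load | Carol | NULL          
Race condition | Carol | NULL          
Crash on save  | NULL  | Slow page load
Memory leak    | Sam   | Slow page load


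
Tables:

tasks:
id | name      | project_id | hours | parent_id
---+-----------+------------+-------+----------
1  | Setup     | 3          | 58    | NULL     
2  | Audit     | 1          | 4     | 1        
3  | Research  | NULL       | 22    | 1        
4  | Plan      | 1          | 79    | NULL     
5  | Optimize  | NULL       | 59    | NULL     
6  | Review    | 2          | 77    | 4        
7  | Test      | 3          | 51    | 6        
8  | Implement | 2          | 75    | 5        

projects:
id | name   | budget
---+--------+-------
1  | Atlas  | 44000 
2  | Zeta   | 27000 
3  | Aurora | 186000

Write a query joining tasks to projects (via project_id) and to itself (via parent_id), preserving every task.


Two LEFT JOINs from the same base table tasks: one to projects via project_id, one to tasks itself via parent_id. Both are LEFT so every task is preserved.
Match against projects:
  - task 1 (Setup): project_id=3 -> matches Aurora
  - task 2 (Audit): project_id=1 -> matches Atlas
  - task 3 (Research): project_id=NULL, no match -> kept with NULL
  - task 4 (Plan): project_id=1 -> matches Atlas
  - task 5 (Optimize): project_id=NULL, no match -> kept with NULL
  - task 6 (Review): project_id=2 -> matches Zeta
  - task 7 (Test): project_id=3 -> matches Aurora
  - task 8 (Implement): project_id=2 -> matches Zeta
Match against tasks (self):
  - task 1 (Setup): parent_id=NULL -> NULL
  - task 2 (Audit): parent_id=1 -> Setup
  - task 3 (Research): parent_id=1 -> Setup
  - task 4 (Plan): parent_id=NULL -> NULL
  - task 5 (Optimize): parent_id=NULL -> NULL
  - task 6 (Review): parent_id=4 -> Plan
  - task 7 (Test): parent_id=6 -> Review
  - task 8 (Implement): parent_id=5 -> Optimize

SQL:
SELECT a.name, b.name AS project, c.name AS parent
FROM tasks a
LEFT JOIN projects b ON a.project_id = b.id
LEFT JOIN tasks c ON a.parent_id = c.id

Result:
name      | project | parent  
----------+---------+---------
Setup     | Aurora  | NULL    
Audit     | Atlas   | Setup   
Research  | NULL    | Setup   
Plan      | Atlas   | NULL    
Optimize  | NULL    | NULL    
Review    | Zeta    | Plan    
Test      | Aurora  | Review  
Implement | Zeta    | Optimize


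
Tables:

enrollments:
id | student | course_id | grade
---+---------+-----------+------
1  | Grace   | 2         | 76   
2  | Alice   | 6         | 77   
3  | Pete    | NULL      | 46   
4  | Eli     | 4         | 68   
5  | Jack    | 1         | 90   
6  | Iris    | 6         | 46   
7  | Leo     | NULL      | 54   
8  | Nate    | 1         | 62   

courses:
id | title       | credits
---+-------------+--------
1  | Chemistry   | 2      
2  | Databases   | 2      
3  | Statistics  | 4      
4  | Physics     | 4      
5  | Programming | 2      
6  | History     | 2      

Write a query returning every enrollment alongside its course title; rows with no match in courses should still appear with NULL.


LEFT JOIN keeps every row from enrollments (the left table); where course_id has no match in courses, the course columns become NULL. Walk through each enrollment:
  - enrollment 1 (Grace): course_id=2 -> matches Databases
  - enrollment 2 (Alice): course_id=6 -> matches History
  - enrollment 3 (Pete): course_id=NULL, no match -> kept with NULL
  - enrollment 4 (Eli): course_id=4 -> matches Physics
  - enrollment 5 (Jack): course_id=1 -> matches Chemistry
  - enrollment 6 (Iris): course_id=6 -> matches History
  - enrollment 7 (Leo): course_id=NULL, no match -> kept with NULL
  - enrollment 8 (Nate): course_id=1 -> matches Chemistry
All 8 rows appear; 2 have NULL course.

SQL:
SELECT a.student, b.title AS course
FROM enrollments a
LEFT JOIN courses b ON a.course_id = b.id

Result:
student | course   
--------+----------
Grace   | Databases
Alice   | History  
Pete    | NULL     
Eli     | Physics  
Jack    | Chemistry
Iris    | History  
Leo     | NULL     
Nate    | Chemistry


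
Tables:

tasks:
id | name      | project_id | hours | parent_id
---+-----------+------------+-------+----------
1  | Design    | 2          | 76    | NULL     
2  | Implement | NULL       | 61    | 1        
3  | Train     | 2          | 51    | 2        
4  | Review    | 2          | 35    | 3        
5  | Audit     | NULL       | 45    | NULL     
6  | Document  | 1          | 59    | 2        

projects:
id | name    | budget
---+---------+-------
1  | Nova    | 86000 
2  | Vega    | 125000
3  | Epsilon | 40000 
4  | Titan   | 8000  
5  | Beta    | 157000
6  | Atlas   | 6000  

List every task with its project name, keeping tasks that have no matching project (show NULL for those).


LEFT JOIN keeps every row from tasks (the left table); where project_id has no match in projects, the project columns become NULL. Walk through each task:
  - task 1 (Design): project_id=2 -> matches Vega
  - task 2 (Implement): project_id=NULL, no match -> kept with NULL
  - task 3 (Train): project_id=2 -> matches Vega
  - task 4 (Review): project_id=2 -> matches Vega
  - task 5 (Audit): project_id=NULL, no match -> kept with NULL
  - task 6 (Document): project_id=1 -> matches Nova
All 6 rows appear; 2 have NULL project.

SQL:
SELECT a.name, b.name AS project
FROM tasks a
LEFT JOIN projects b ON a.project_id = b.id

Result:
name      | project
----------+--------
Design    | Vega   
Implement | NULL   
Train     | Vega   
Review    | Vega   
Audit     | NULL   
Document  | Nova   


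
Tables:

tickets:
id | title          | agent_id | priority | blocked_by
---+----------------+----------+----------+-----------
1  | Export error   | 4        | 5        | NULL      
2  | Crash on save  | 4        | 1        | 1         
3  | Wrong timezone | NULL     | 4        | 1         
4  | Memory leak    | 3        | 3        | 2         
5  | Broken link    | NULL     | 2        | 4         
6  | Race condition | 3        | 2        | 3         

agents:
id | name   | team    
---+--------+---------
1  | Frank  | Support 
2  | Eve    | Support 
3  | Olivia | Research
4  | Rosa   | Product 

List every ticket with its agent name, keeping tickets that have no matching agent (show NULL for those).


LEFT JOIN keeps every row from tickets (the left table); where agent_id has no match in agents, the agent columns become NULL. Walk through each ticket:
  - ticket 1 (Export error): agent_id=4 -> matches Rosa
  - ticket 2 (Crash on save): agent_id=4 -> matches Rosa
  - ticket 3 (Wrong timezone): agent_id=NULL, no match -> kept with NULL
  - ticket 4 (Memory leak): agent_id=3 -> matches Olivia
  - ticket 5 (Broken link): agent_id=NULL, no match -> kept with NULL
  - ticket 6 (Race condition): agent_id=3 -> matches Olivia
All 6 rows appear; 2 have NULL agent.

SQL:
SELECT a.title, b.name AS agent
FROM tickets a
LEFT JOIN agents b ON a.agent_id = b.id

Result:
title          | agent 
---------------+-------
Export error   | Rosa  
Crash on save  | Rosa  
Wrong timezone | NULL  
Memory leak    | Olivia
Broken link    | NULL  
Race condition | Olivia


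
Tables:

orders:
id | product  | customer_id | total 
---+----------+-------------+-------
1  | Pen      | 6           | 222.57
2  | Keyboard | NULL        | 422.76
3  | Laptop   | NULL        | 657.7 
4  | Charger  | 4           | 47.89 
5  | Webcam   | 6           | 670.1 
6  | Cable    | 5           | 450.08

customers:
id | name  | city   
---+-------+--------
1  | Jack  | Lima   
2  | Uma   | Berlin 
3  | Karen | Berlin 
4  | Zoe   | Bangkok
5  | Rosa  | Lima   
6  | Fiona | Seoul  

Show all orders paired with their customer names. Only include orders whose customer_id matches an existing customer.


INNER JOIN keeps only orders rows whose customer_id matches an id in customers. Walk through each order:
  - order 1 (Pen): customer_id=6 -> matches Fiona
  - order 2 (Keyboard): customer_id=NULL, no match -> dropped
  - order 3 (Laptop): customer_id=NULL, no match -> dropped
  - order 4 (Charger): customer_id=4 -> matches Zoe
  - order 5 (Webcam): customer_id=6 -> matches Fiona
  - order 6 (Cable): customer_id=5 -> matches Rosa
So 2 of 6 rows are dropped.

SQL:
SELECT a.product, b.name AS customer
FROM orders a
INNER JOIN customers b ON a.customer_id = b.id

Result:
product | customer
--------+---------
Pen     | Fiona   
Charger | Zoe     
Webcam  | Fiona   
Cable   | Rosa    


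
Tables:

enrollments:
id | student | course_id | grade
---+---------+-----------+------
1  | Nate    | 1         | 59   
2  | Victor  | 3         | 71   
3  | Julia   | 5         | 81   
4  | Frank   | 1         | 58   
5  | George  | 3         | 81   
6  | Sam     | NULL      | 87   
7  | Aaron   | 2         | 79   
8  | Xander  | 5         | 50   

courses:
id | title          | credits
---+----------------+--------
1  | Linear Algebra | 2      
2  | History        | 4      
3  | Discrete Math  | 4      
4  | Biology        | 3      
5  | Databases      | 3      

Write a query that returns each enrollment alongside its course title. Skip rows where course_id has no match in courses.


INNER JOIN keeps only enrollments rows whose course_id matches an id in courses. Walk through each enrollment:
  - enrollment 1 (Nate): course_id=1 -> matches Linear Algebra
  - enrollment 2 (Victor): course_id=3 -> matches Discrete Math
  - enrollment 3 (Julia): course_id=5 -> matches Databases
  - enrollment 4 (Frank): course_id=1 -> matches Linear Algebra
  - enrollment 5 (George): course_id=3 -> matches Discrete Math
  - enrollment 6 (Sam): course_id=NULL, no match -> dropped
  - enrollment 7 (Aaron): course_id=2 -> matches History
  - enrollment 8 (Xander): course_id=5 -> matches Databases
So 1 of 8 rows is dropped.

SQL:
SELECT a.student, b.title AS course
FROM enrollments a
INNER JOIN courses b ON a.course_id = b.id

Result:
student | course        
--------+---------------
Nate    | Linear Algebra
Victor  | Discrete Math 
Julia   | Databases     
Frank   | Linear Algebra
George  | Discrete Math 
Aaron   | History       
Xander  | Databases     


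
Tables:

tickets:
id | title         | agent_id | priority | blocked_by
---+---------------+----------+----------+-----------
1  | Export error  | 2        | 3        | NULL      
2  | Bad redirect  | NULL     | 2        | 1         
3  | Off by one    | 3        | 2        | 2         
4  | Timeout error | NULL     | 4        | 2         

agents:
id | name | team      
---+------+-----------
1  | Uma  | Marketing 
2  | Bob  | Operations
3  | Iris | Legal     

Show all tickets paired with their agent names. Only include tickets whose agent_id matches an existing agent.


INNER JOIN keeps only tickets rows whose agent_id matches an id in agents. Walk through each ticket:
  - ticket 1 (Export error): agent_id=2 -> matches Bob
  - ticket 2 (Bad redirect): agent_id=NULL, no match -> dropped
  - ticket 3 (Off by one): agent_id=3 -> matches Iris
  - ticket 4 (Timeout error): agent_id=NULL, no match -> dropped
So 2 of 4 rows are dropped.

SQL:
SELECT a.title, b.name AS agent
FROM tickets a
INNER JOIN agents b ON a.agent_id = b.id

Result:
title        | agent
-------------+------
Export error | Bob  
Off by one   | Iris 


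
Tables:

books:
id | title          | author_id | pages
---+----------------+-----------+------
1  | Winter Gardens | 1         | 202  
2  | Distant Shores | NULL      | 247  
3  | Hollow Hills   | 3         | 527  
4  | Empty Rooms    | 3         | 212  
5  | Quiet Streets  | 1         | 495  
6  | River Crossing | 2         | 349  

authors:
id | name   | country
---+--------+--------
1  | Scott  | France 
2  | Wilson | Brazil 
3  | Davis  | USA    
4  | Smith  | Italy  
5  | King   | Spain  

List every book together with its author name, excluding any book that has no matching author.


INNER JOIN keeps only books rows whose author_id matches an id in authors. Walk through each book:
  - book 1 (Winter Gardens): author_id=1 -> matches Scott
  - book 2 (Distant Shores): author_id=NULL, no match -> dropped
  - book 3 (Hollow Hills): author_id=3 -> matches Davis
  - book 4 (Empty Rooms): author_id=3 -> matches Davis
  - book 5 (Quiet Streets): author_id=1 -> matches Scott
  - book 6 (River Crossing): author_id=2 -> matches Wilson
So 1 of 6 rows is dropped.

SQL:
SELECT a.title, b.name AS author
FROM books a
INNER JOIN authors b ON a.author_id = b.id

Result:
title          | author
---------------+-------
Winter Gardens | Scott 
Hollow Hills   | Davis 
Empty Rooms    | Davis 
Quiet Streets  | Scott 
River Crossing | Wilson


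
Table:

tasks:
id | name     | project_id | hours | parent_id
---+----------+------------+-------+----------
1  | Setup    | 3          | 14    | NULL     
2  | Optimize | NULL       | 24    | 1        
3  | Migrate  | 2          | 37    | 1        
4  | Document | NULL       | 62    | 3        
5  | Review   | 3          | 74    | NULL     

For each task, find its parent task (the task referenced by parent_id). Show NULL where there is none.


This is a self-join: tasks is joined to a second copy of itself, matching each row's parent_id to another row's id. Use LEFT JOIN so rows with parent_id=NULL are kept.
  - task 1 (Setup): parent_id=NULL -> NULL
  - task 2 (Optimize): parent_id=1 -> Setup
  - task 3 (Migrate): parent_id=1 -> Setup
  - task 4 (Document): parent_id=3 -> Migrate
  - task 5 (Review): parent_id=NULL -> NULL

SQL:
SELECT a.name AS item, b.name AS parent
FROM tasks a
LEFT JOIN tasks b ON a.parent_id = b.id

Result:
item     | parent 
---------+--------
Setup    | NULL   
Optimize | Setup  
Migrate  | Setup  
Document | Migrate
Review   | NULL   


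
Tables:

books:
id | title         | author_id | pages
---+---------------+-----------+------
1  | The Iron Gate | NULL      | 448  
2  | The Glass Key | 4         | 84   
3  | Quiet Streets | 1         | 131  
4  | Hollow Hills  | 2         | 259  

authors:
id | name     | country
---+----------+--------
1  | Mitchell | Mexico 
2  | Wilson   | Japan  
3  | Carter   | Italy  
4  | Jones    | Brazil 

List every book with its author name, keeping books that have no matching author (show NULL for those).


LEFT JOIN keeps every row from books (the left table); where author_id has no match in authors, the author columns become NULL. Walk through each book:
  - book 1 (The Iron Gate): author_id=NULL, no match -> kept with NULL
  - book 2 (The Glass Key): author_id=4 -> matches Jones
  - book 3 (Quiet Streets): author_id=1 -> matches Mitchell
  - book 4 (Hollow Hills): author_id=2 -> matches Wilson
All 4 rows appear; 1 has NULL author.

SQL:
SELECT a.title, b.name AS author
FROM books a
LEFT JOIN authors b ON a.author_id = b.id

Result:
title         | author  
--------------+---------
The Iron Gate | NULL    
The Glass Key | Jones   
Quiet Streets | Mitchell
Hollow Hills  | Wilson  


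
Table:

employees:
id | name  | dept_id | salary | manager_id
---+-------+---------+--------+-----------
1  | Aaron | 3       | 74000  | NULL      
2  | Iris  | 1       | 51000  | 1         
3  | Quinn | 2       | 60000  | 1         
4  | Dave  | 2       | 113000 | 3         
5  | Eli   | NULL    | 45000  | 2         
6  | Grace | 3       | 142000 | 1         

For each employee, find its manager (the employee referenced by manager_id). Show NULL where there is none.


This is a self-join: employees is joined to a second copy of itself, matching each row's manager_id to another row's id. Use LEFT JOIN so rows with manager_id=NULL are kept.
  - employee 1 (Aaron): manager_id=NULL -> NULL
  - employee 2 (Iris): manager_id=1 -> Aaron
  - employee 3 (Quinn): manager_id=1 -> Aaron
  - employee 4 (Dave): manager_id=3 -> Quinn
  - employee 5 (Eli): manager_id=2 -> Iris
  - employee 6 (Grace): manager_id=1 -> Aaron

SQL:
SELECT a.name AS item, b.name AS manager
FROM employees a
LEFT JOIN employees b ON a.manager_id = b.id

Result:
item  | manager
------+--------
Aaron | NULL   
Iris  | Aaron  
Quinn | Aaron  
Dave  | Quinn  
Eli   | Iris   
Grace | Aaron  
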